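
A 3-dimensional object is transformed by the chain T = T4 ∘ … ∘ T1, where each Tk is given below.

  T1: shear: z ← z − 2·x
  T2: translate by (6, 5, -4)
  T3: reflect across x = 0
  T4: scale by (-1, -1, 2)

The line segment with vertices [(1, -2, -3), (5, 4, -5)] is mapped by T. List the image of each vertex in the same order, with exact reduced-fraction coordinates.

T1 shear: z ← z − 2·x: (1, -2, -3) → (1, -2, -5); (5, 4, -5) → (5, 4, -15)
T2 translate by (6, 5, -4): (1, -2, -5) → (7, 3, -9); (5, 4, -15) → (11, 9, -19)
T3 reflect across x = 0: (7, 3, -9) → (-7, 3, -9); (11, 9, -19) → (-11, 9, -19)
T4 scale by (-1, -1, 2): (-7, 3, -9) → (7, -3, -18); (-11, 9, -19) → (11, -9, -38)

image vertices: (7, -3, -18), (11, -9, -38)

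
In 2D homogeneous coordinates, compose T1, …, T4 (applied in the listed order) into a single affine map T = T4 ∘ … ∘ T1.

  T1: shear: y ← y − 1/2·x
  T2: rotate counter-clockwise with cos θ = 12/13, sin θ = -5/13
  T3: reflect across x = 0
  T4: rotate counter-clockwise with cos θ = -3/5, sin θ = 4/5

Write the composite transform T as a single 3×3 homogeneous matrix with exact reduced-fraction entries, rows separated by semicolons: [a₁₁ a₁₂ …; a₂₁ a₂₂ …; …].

T = [29/26 -33/65 0; -1/13 -56/65 0; 0 0 1]

T1 = [1 0 0; -1/2 1 0; 0 0 1]
T2·T1 = [19/26 5/13 0; -11/13 12/13 0; 0 0 1]
T3·…·T1 = [-19/26 -5/13 0; -11/13 12/13 0; 0 0 1]
T4·…·T1 = [29/26 -33/65 0; -1/13 -56/65 0; 0 0 1]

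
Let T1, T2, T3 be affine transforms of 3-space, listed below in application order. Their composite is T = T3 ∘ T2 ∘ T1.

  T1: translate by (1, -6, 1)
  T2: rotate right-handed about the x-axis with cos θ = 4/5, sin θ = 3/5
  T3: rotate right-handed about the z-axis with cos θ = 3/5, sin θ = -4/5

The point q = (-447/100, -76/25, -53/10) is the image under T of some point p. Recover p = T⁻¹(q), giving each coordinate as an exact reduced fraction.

p = (-5/4, -3/2, -2)

T1 = [1 0 0 1; 0 1 0 -6; 0 0 1 1; 0 0 0 1]
T2·T1 = [1 0 0 1; 0 4/5 -3/5 -27/5; 0 3/5 4/5 -14/5; 0 0 0 1]
T3·…·T1 = [3/5 16/25 -12/25 -93/25; -4/5 12/25 -9/25 -101/25; 0 3/5 4/5 -14/5; 0 0 0 1]
det M = 1; M⁻¹ = [3/5 -4/5 0 -1; 16/25 12/25 3/5 6; -12/25 -9/25 4/5 -1; 0 0 0 1]
M⁻¹ · (-447/100, -76/25, -53/10)ᵀ = (-5/4, -3/2, -2)ᵀ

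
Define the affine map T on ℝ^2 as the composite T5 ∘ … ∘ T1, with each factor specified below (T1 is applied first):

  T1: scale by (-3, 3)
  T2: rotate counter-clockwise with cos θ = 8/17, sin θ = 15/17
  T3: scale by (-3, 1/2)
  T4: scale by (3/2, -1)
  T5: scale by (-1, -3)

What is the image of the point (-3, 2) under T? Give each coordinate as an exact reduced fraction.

T1 scale by (-3, 3): (-3, 2) → (9, 6)
T2 rotate counter-clockwise with cos θ = 8/17, sin θ = 15/17: (9, 6) → (-18/17, 183/17)
T3 scale by (-3, 1/2): (-18/17, 183/17) → (54/17, 183/34)
T4 scale by (3/2, -1): (54/17, 183/34) → (81/17, -183/34)
T5 scale by (-1, -3): (81/17, -183/34) → (-81/17, 549/34)

T(p) = (-81/17, 549/34)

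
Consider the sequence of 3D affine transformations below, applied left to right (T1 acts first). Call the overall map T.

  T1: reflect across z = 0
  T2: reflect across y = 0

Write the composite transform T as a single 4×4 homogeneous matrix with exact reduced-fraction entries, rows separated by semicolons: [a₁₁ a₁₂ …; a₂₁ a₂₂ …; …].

T = [1 0 0 0; 0 -1 0 0; 0 0 -1 0; 0 0 0 1]

T1 = [1 0 0 0; 0 1 0 0; 0 0 -1 0; 0 0 0 1]
T2·T1 = [1 0 0 0; 0 -1 0 0; 0 0 -1 0; 0 0 0 1]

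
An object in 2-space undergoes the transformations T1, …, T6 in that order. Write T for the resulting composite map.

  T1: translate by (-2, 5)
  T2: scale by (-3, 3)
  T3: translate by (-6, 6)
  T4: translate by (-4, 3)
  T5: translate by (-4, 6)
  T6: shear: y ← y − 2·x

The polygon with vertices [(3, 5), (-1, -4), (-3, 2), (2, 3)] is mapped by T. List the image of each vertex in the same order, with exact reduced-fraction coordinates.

image vertices: (-17, 79), (-5, 28), (1, 34), (-14, 67)

T1 translate by (-2, 5): (3, 5) → (1, 10); (-1, -4) → (-3, 1); (-3, 2) → (-5, 7); (2, 3) → (0, 8)
T2 scale by (-3, 3): (1, 10) → (-3, 30); (-3, 1) → (9, 3); (-5, 7) → (15, 21); (0, 8) → (0, 24)
T3 translate by (-6, 6): (-3, 30) → (-9, 36); (9, 3) → (3, 9); (15, 21) → (9, 27); (0, 24) → (-6, 30)
T4 translate by (-4, 3): (-9, 36) → (-13, 39); (3, 9) → (-1, 12); (9, 27) → (5, 30); (-6, 30) → (-10, 33)
T5 translate by (-4, 6): (-13, 39) → (-17, 45); (-1, 12) → (-5, 18); (5, 30) → (1, 36); (-10, 33) → (-14, 39)
T6 shear: y ← y − 2·x: (-17, 45) → (-17, 79); (-5, 18) → (-5, 28); (1, 36) → (1, 34); (-14, 39) → (-14, 67)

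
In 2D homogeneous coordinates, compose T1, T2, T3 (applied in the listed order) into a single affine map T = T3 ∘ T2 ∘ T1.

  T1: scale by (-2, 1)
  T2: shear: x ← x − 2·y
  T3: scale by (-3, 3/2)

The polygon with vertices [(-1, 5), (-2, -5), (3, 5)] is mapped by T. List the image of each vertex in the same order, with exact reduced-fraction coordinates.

T1 scale by (-2, 1): (-1, 5) → (2, 5); (-2, -5) → (4, -5); (3, 5) → (-6, 5)
T2 shear: x ← x − 2·y: (2, 5) → (-8, 5); (4, -5) → (14, -5); (-6, 5) → (-16, 5)
T3 scale by (-3, 3/2): (-8, 5) → (24, 15/2); (14, -5) → (-42, -15/2); (-16, 5) → (48, 15/2)

image vertices: (24, 15/2), (-42, -15/2), (48, 15/2)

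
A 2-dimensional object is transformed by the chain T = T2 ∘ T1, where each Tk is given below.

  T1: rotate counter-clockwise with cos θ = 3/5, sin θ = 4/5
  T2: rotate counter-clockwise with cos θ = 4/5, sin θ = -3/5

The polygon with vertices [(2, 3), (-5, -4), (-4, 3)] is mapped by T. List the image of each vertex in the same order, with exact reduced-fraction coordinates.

T1 rotate counter-clockwise with cos θ = 3/5, sin θ = 4/5: (2, 3) → (-6/5, 17/5); (-5, -4) → (1/5, -32/5); (-4, 3) → (-24/5, -7/5)
T2 rotate counter-clockwise with cos θ = 4/5, sin θ = -3/5: (-6/5, 17/5) → (27/25, 86/25); (1/5, -32/5) → (-92/25, -131/25); (-24/5, -7/5) → (-117/25, 44/25)

image vertices: (27/25, 86/25), (-92/25, -131/25), (-117/25, 44/25)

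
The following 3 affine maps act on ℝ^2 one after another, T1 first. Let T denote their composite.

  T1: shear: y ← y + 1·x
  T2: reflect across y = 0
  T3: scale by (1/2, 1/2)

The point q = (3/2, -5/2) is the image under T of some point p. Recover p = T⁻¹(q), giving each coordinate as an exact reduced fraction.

p = (3, 2)

T1 = [1 0 0; 1 1 0; 0 0 1]
T2·T1 = [1 0 0; -1 -1 0; 0 0 1]
T3·…·T1 = [1/2 0 0; -1/2 -1/2 0; 0 0 1]
det M = -1/4; M⁻¹ = [2 0 0; -2 -2 0; 0 0 1]
M⁻¹ · (3/2, -5/2)ᵀ = (3, 2)ᵀ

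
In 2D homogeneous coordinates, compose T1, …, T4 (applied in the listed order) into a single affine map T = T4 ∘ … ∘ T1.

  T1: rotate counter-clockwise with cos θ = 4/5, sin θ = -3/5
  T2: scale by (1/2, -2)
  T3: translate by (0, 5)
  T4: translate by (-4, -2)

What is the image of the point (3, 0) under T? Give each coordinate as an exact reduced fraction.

T(p) = (-14/5, 33/5)

T1 rotate counter-clockwise with cos θ = 4/5, sin θ = -3/5: (3, 0) → (12/5, -9/5)
T2 scale by (1/2, -2): (12/5, -9/5) → (6/5, 18/5)
T3 translate by (0, 5): (6/5, 18/5) → (6/5, 43/5)
T4 translate by (-4, -2): (6/5, 43/5) → (-14/5, 33/5)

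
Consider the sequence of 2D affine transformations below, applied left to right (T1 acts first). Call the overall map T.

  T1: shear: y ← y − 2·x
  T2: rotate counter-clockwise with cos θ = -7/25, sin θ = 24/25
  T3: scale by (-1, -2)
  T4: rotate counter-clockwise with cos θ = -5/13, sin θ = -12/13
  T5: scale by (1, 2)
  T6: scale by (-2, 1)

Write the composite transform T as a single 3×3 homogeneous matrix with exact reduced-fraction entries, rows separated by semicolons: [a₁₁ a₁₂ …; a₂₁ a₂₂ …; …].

T = [1414/325 -96/325 0; 1744/325 -716/325 0; 0 0 1]

T1 = [1 0 0; -2 1 0; 0 0 1]
T2·T1 = [41/25 -24/25 0; 38/25 -7/25 0; 0 0 1]
T3·…·T1 = [-41/25 24/25 0; -76/25 14/25 0; 0 0 1]
T4·…·T1 = [-707/325 48/325 0; 872/325 -358/325 0; 0 0 1]
T5·…·T1 = [-707/325 48/325 0; 1744/325 -716/325 0; 0 0 1]
T6·…·T1 = [1414/325 -96/325 0; 1744/325 -716/325 0; 0 0 1]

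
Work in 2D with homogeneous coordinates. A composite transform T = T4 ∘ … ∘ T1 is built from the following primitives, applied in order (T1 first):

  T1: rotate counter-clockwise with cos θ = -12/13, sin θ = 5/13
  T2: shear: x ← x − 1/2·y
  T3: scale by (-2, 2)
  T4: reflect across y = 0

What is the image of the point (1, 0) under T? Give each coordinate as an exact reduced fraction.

T1 rotate counter-clockwise with cos θ = -12/13, sin θ = 5/13: (1, 0) → (-12/13, 5/13)
T2 shear: x ← x − 1/2·y: (-12/13, 5/13) → (-29/26, 5/13)
T3 scale by (-2, 2): (-29/26, 5/13) → (29/13, 10/13)
T4 reflect across y = 0: (29/13, 10/13) → (29/13, -10/13)

T(p) = (29/13, -10/13)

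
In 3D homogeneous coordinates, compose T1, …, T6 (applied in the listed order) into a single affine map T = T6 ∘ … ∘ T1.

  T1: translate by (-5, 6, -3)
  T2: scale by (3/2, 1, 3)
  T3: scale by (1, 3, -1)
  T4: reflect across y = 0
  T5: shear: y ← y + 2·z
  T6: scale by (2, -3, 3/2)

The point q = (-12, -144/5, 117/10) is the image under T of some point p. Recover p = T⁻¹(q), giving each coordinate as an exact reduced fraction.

T1 = [1 0 0 -5; 0 1 0 6; 0 0 1 -3; 0 0 0 1]
T2·T1 = [3/2 0 0 -15/2; 0 1 0 6; 0 0 3 -9; 0 0 0 1]
T3·…·T1 = [3/2 0 0 -15/2; 0 3 0 18; 0 0 -3 9; 0 0 0 1]
T4·…·T1 = [3/2 0 0 -15/2; 0 -3 0 -18; 0 0 -3 9; 0 0 0 1]
T5·…·T1 = [3/2 0 0 -15/2; 0 -3 -6 0; 0 0 -3 9; 0 0 0 1]
T6·…·T1 = [3 0 0 -15; 0 9 18 0; 0 0 -9/2 27/2; 0 0 0 1]
det M = -243/2; M⁻¹ = [1/3 0 0 5; 0 1/9 4/9 -6; 0 0 -2/9 3; 0 0 0 1]
M⁻¹ · (-12, -144/5, 117/10)ᵀ = (1, -4, 2/5)ᵀ

p = (1, -4, 2/5)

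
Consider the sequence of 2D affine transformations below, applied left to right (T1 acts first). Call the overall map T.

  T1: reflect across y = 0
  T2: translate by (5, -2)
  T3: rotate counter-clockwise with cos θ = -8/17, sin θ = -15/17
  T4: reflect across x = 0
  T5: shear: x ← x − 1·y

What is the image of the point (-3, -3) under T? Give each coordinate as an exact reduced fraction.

T1 reflect across y = 0: (-3, -3) → (-3, 3)
T2 translate by (5, -2): (-3, 3) → (2, 1)
T3 rotate counter-clockwise with cos θ = -8/17, sin θ = -15/17: (2, 1) → (-1/17, -38/17)
T4 reflect across x = 0: (-1/17, -38/17) → (1/17, -38/17)
T5 shear: x ← x − 1·y: (1/17, -38/17) → (39/17, -38/17)

T(p) = (39/17, -38/17)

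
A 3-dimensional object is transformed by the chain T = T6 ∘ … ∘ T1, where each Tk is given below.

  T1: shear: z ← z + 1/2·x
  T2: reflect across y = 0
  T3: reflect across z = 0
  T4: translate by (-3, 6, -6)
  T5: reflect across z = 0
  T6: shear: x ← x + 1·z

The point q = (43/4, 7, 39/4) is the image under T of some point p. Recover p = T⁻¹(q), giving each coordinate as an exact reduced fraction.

p = (4, -1, 7/4)

T1 = [1 0 0 0; 0 1 0 0; 1/2 0 1 0; 0 0 0 1]
T2·T1 = [1 0 0 0; 0 -1 0 0; 1/2 0 1 0; 0 0 0 1]
T3·…·T1 = [1 0 0 0; 0 -1 0 0; -1/2 0 -1 0; 0 0 0 1]
T4·…·T1 = [1 0 0 -3; 0 -1 0 6; -1/2 0 -1 -6; 0 0 0 1]
T5·…·T1 = [1 0 0 -3; 0 -1 0 6; 1/2 0 1 6; 0 0 0 1]
T6·…·T1 = [3/2 0 1 3; 0 -1 0 6; 1/2 0 1 6; 0 0 0 1]
det M = -1; M⁻¹ = [1 0 -1 3; 0 -1 0 6; -1/2 0 3/2 -15/2; 0 0 0 1]
M⁻¹ · (43/4, 7, 39/4)ᵀ = (4, -1, 7/4)ᵀ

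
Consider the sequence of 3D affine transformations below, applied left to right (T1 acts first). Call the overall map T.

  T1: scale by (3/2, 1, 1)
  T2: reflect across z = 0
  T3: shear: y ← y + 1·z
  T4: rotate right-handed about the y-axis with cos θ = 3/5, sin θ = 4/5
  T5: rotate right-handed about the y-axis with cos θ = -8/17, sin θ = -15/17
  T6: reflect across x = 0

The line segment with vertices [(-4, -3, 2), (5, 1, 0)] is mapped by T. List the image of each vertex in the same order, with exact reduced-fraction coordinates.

T1 scale by (3/2, 1, 1): (-4, -3, 2) → (-6, -3, 2); (5, 1, 0) → (15/2, 1, 0)
T2 reflect across z = 0: (-6, -3, 2) → (-6, -3, -2); (15/2, 1, 0) → (15/2, 1, 0)
T3 shear: y ← y + 1·z: (-6, -3, -2) → (-6, -5, -2); (15/2, 1, 0) → (15/2, 1, 0)
T4 rotate right-handed about the y-axis with cos θ = 3/5, sin θ = 4/5: (-6, -5, -2) → (-26/5, -5, 18/5); (15/2, 1, 0) → (9/2, 1, -6)
T5 rotate right-handed about the y-axis with cos θ = -8/17, sin θ = -15/17: (-26/5, -5, 18/5) → (-62/85, -5, -534/85); (9/2, 1, -6) → (54/17, 1, 231/34)
T6 reflect across x = 0: (-62/85, -5, -534/85) → (62/85, -5, -534/85); (54/17, 1, 231/34) → (-54/17, 1, 231/34)

image vertices: (62/85, -5, -534/85), (-54/17, 1, 231/34)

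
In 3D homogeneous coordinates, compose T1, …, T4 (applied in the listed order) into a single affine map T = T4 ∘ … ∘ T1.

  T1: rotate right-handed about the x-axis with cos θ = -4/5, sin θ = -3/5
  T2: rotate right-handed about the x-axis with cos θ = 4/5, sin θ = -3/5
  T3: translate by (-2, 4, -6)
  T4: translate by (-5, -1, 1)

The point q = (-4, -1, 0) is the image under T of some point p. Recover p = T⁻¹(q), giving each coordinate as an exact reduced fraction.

T1 = [1 0 0 0; 0 -4/5 3/5 0; 0 -3/5 -4/5 0; 0 0 0 1]
T2·T1 = [1 0 0 0; 0 -1 0 0; 0 0 -1 0; 0 0 0 1]
T3·…·T1 = [1 0 0 -2; 0 -1 0 4; 0 0 -1 -6; 0 0 0 1]
T4·…·T1 = [1 0 0 -7; 0 -1 0 3; 0 0 -1 -5; 0 0 0 1]
det M = 1; M⁻¹ = [1 0 0 7; 0 -1 0 3; 0 0 -1 -5; 0 0 0 1]
M⁻¹ · (-4, -1, 0)ᵀ = (3, 4, -5)ᵀ

p = (3, 4, -5)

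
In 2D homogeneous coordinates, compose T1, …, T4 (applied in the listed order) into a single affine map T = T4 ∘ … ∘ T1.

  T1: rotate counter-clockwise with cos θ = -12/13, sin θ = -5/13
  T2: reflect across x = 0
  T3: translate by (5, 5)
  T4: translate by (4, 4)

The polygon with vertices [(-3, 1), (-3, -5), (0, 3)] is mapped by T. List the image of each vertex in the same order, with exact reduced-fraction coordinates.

image vertices: (76/13, 120/13), (106/13, 192/13), (102/13, 81/13)

T1 rotate counter-clockwise with cos θ = -12/13, sin θ = -5/13: (-3, 1) → (41/13, 3/13); (-3, -5) → (11/13, 75/13); (0, 3) → (15/13, -36/13)
T2 reflect across x = 0: (41/13, 3/13) → (-41/13, 3/13); (11/13, 75/13) → (-11/13, 75/13); (15/13, -36/13) → (-15/13, -36/13)
T3 translate by (5, 5): (-41/13, 3/13) → (24/13, 68/13); (-11/13, 75/13) → (54/13, 140/13); (-15/13, -36/13) → (50/13, 29/13)
T4 translate by (4, 4): (24/13, 68/13) → (76/13, 120/13); (54/13, 140/13) → (106/13, 192/13); (50/13, 29/13) → (102/13, 81/13)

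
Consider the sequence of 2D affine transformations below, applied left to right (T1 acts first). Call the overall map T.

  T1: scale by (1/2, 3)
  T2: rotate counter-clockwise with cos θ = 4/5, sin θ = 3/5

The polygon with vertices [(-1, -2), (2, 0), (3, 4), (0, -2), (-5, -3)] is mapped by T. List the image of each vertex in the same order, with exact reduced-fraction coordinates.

T1 scale by (1/2, 3): (-1, -2) → (-1/2, -6); (2, 0) → (1, 0); (3, 4) → (3/2, 12); (0, -2) → (0, -6); (-5, -3) → (-5/2, -9)
T2 rotate counter-clockwise with cos θ = 4/5, sin θ = 3/5: (-1/2, -6) → (16/5, -51/10); (1, 0) → (4/5, 3/5); (3/2, 12) → (-6, 21/2); (0, -6) → (18/5, -24/5); (-5/2, -9) → (17/5, -87/10)

image vertices: (16/5, -51/10), (4/5, 3/5), (-6, 21/2), (18/5, -24/5), (17/5, -87/10)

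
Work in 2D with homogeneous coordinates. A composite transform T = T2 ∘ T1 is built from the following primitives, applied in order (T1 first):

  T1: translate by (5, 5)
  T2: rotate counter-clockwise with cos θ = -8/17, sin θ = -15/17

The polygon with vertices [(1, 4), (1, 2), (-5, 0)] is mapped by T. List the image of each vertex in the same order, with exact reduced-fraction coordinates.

image vertices: (87/17, -162/17), (57/17, -146/17), (75/17, -40/17)

T1 translate by (5, 5): (1, 4) → (6, 9); (1, 2) → (6, 7); (-5, 0) → (0, 5)
T2 rotate counter-clockwise with cos θ = -8/17, sin θ = -15/17: (6, 9) → (87/17, -162/17); (6, 7) → (57/17, -146/17); (0, 5) → (75/17, -40/17)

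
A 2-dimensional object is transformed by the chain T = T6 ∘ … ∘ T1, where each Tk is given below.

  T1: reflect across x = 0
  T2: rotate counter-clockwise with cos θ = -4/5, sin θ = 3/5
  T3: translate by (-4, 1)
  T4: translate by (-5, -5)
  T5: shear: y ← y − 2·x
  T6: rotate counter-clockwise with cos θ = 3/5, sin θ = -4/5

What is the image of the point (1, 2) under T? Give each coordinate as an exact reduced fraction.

T(p) = (111/25, 377/25)

T1 reflect across x = 0: (1, 2) → (-1, 2)
T2 rotate counter-clockwise with cos θ = -4/5, sin θ = 3/5: (-1, 2) → (-2/5, -11/5)
T3 translate by (-4, 1): (-2/5, -11/5) → (-22/5, -6/5)
T4 translate by (-5, -5): (-22/5, -6/5) → (-47/5, -31/5)
T5 shear: y ← y − 2·x: (-47/5, -31/5) → (-47/5, 63/5)
T6 rotate counter-clockwise with cos θ = 3/5, sin θ = -4/5: (-47/5, 63/5) → (111/25, 377/25)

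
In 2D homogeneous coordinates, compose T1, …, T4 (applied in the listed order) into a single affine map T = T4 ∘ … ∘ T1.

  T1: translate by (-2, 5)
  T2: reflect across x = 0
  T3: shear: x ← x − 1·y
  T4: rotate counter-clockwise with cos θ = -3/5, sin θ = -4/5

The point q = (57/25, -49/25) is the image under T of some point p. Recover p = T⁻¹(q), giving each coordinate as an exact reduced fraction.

T1 = [1 0 -2; 0 1 5; 0 0 1]
T2·T1 = [-1 0 2; 0 1 5; 0 0 1]
T3·…·T1 = [-1 -1 -3; 0 1 5; 0 0 1]
T4·…·T1 = [3/5 7/5 29/5; 4/5 1/5 -3/5; 0 0 1]
det M = -1; M⁻¹ = [-1/5 7/5 2; 4/5 -3/5 -5; 0 0 1]
M⁻¹ · (57/25, -49/25)ᵀ = (-6/5, -2)ᵀ

p = (-6/5, -2)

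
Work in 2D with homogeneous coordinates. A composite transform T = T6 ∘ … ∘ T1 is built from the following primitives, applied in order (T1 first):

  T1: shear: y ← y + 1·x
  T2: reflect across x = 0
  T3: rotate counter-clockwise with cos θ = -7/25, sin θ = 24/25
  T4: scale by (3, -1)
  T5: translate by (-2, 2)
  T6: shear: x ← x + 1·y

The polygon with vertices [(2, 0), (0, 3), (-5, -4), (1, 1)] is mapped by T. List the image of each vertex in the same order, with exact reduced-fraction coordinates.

T1 shear: y ← y + 1·x: (2, 0) → (2, 2); (0, 3) → (0, 3); (-5, -4) → (-5, -9); (1, 1) → (1, 2)
T2 reflect across x = 0: (2, 2) → (-2, 2); (0, 3) → (0, 3); (-5, -9) → (5, -9); (1, 2) → (-1, 2)
T3 rotate counter-clockwise with cos θ = -7/25, sin θ = 24/25: (-2, 2) → (-34/25, -62/25); (0, 3) → (-72/25, -21/25); (5, -9) → (181/25, 183/25); (-1, 2) → (-41/25, -38/25)
T4 scale by (3, -1): (-34/25, -62/25) → (-102/25, 62/25); (-72/25, -21/25) → (-216/25, 21/25); (181/25, 183/25) → (543/25, -183/25); (-41/25, -38/25) → (-123/25, 38/25)
T5 translate by (-2, 2): (-102/25, 62/25) → (-152/25, 112/25); (-216/25, 21/25) → (-266/25, 71/25); (543/25, -183/25) → (493/25, -133/25); (-123/25, 38/25) → (-173/25, 88/25)
T6 shear: x ← x + 1·y: (-152/25, 112/25) → (-8/5, 112/25); (-266/25, 71/25) → (-39/5, 71/25); (493/25, -133/25) → (72/5, -133/25); (-173/25, 88/25) → (-17/5, 88/25)

image vertices: (-8/5, 112/25), (-39/5, 71/25), (72/5, -133/25), (-17/5, 88/25)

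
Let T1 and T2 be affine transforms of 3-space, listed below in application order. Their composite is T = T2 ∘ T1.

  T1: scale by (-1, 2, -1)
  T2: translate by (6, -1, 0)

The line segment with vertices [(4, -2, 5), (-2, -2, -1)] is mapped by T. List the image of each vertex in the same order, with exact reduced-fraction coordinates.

image vertices: (2, -5, -5), (8, -5, 1)

T1 scale by (-1, 2, -1): (4, -2, 5) → (-4, -4, -5); (-2, -2, -1) → (2, -4, 1)
T2 translate by (6, -1, 0): (-4, -4, -5) → (2, -5, -5); (2, -4, 1) → (8, -5, 1)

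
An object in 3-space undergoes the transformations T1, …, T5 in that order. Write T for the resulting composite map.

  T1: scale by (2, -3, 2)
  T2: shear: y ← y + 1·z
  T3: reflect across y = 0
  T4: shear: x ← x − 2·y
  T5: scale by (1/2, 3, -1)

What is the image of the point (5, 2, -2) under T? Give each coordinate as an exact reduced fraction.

T1 scale by (2, -3, 2): (5, 2, -2) → (10, -6, -4)
T2 shear: y ← y + 1·z: (10, -6, -4) → (10, -10, -4)
T3 reflect across y = 0: (10, -10, -4) → (10, 10, -4)
T4 shear: x ← x − 2·y: (10, 10, -4) → (-10, 10, -4)
T5 scale by (1/2, 3, -1): (-10, 10, -4) → (-5, 30, 4)

T(p) = (-5, 30, 4)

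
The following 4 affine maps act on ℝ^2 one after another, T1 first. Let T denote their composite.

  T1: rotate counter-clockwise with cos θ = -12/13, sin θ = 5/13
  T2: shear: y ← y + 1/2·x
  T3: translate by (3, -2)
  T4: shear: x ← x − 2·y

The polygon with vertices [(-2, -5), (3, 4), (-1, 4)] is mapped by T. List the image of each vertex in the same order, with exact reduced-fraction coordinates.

image vertices: (-9/13, 97/26), (157/13, -87/13), (197/13, -83/13)

T1 rotate counter-clockwise with cos θ = -12/13, sin θ = 5/13: (-2, -5) → (49/13, 50/13); (3, 4) → (-56/13, -33/13); (-1, 4) → (-8/13, -53/13)
T2 shear: y ← y + 1/2·x: (49/13, 50/13) → (49/13, 149/26); (-56/13, -33/13) → (-56/13, -61/13); (-8/13, -53/13) → (-8/13, -57/13)
T3 translate by (3, -2): (49/13, 149/26) → (88/13, 97/26); (-56/13, -61/13) → (-17/13, -87/13); (-8/13, -57/13) → (31/13, -83/13)
T4 shear: x ← x − 2·y: (88/13, 97/26) → (-9/13, 97/26); (-17/13, -87/13) → (157/13, -87/13); (31/13, -83/13) → (197/13, -83/13)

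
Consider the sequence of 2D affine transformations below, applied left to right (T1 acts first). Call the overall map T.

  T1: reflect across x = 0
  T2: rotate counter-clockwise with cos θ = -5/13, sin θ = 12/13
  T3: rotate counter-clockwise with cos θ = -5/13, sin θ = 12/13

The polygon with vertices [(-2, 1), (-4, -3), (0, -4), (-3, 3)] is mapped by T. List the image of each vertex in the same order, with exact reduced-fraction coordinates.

image vertices: (-118/169, -359/169), (-836/169, -123/169), (-480/169, 476/169), (3/169, -717/169)

T1 reflect across x = 0: (-2, 1) → (2, 1); (-4, -3) → (4, -3); (0, -4) → (0, -4); (-3, 3) → (3, 3)
T2 rotate counter-clockwise with cos θ = -5/13, sin θ = 12/13: (2, 1) → (-22/13, 19/13); (4, -3) → (16/13, 63/13); (0, -4) → (48/13, 20/13); (3, 3) → (-51/13, 21/13)
T3 rotate counter-clockwise with cos θ = -5/13, sin θ = 12/13: (-22/13, 19/13) → (-118/169, -359/169); (16/13, 63/13) → (-836/169, -123/169); (48/13, 20/13) → (-480/169, 476/169); (-51/13, 21/13) → (3/169, -717/169)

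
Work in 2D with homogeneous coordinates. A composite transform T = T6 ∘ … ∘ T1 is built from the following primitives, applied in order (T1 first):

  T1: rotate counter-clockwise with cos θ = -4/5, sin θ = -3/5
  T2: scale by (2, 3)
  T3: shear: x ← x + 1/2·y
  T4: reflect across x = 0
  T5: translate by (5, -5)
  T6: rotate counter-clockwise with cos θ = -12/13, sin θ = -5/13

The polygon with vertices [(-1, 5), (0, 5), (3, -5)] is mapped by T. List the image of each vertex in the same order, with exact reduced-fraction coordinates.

image vertices: (-106/13, 1699/130), (-145/13, 179/13), (-142/13, -817/130)

T1 rotate counter-clockwise with cos θ = -4/5, sin θ = -3/5: (-1, 5) → (19/5, -17/5); (0, 5) → (3, -4); (3, -5) → (-27/5, 11/5)
T2 scale by (2, 3): (19/5, -17/5) → (38/5, -51/5); (3, -4) → (6, -12); (-27/5, 11/5) → (-54/5, 33/5)
T3 shear: x ← x + 1/2·y: (38/5, -51/5) → (5/2, -51/5); (6, -12) → (0, -12); (-54/5, 33/5) → (-15/2, 33/5)
T4 reflect across x = 0: (5/2, -51/5) → (-5/2, -51/5); (0, -12) → (0, -12); (-15/2, 33/5) → (15/2, 33/5)
T5 translate by (5, -5): (-5/2, -51/5) → (5/2, -76/5); (0, -12) → (5, -17); (15/2, 33/5) → (25/2, 8/5)
T6 rotate counter-clockwise with cos θ = -12/13, sin θ = -5/13: (5/2, -76/5) → (-106/13, 1699/130); (5, -17) → (-145/13, 179/13); (25/2, 8/5) → (-142/13, -817/130)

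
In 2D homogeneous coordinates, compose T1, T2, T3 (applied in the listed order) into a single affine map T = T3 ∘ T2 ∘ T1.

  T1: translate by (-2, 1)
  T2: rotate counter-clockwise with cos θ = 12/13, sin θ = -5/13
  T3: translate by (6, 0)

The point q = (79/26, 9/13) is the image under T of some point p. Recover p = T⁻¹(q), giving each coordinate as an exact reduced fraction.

T1 = [1 0 -2; 0 1 1; 0 0 1]
T2·T1 = [12/13 5/13 -19/13; -5/13 12/13 22/13; 0 0 1]
T3·…·T1 = [12/13 5/13 59/13; -5/13 12/13 22/13; 0 0 1]
det M = 1; M⁻¹ = [12/13 -5/13 -46/13; 5/13 12/13 -43/13; 0 0 1]
M⁻¹ · (79/26, 9/13)ᵀ = (-1, -3/2)ᵀ

p = (-1, -3/2)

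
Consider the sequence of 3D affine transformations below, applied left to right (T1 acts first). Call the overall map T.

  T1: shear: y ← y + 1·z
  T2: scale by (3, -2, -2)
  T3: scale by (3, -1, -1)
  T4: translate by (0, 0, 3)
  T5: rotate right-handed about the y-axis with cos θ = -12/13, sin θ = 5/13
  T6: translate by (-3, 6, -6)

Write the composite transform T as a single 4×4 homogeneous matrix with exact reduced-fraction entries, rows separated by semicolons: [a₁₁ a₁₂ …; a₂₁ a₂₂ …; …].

T1 = [1 0 0 0; 0 1 1 0; 0 0 1 0; 0 0 0 1]
T2·T1 = [3 0 0 0; 0 -2 -2 0; 0 0 -2 0; 0 0 0 1]
T3·…·T1 = [9 0 0 0; 0 2 2 0; 0 0 2 0; 0 0 0 1]
T4·…·T1 = [9 0 0 0; 0 2 2 0; 0 0 2 3; 0 0 0 1]
T5·…·T1 = [-108/13 0 10/13 15/13; 0 2 2 0; -45/13 0 -24/13 -36/13; 0 0 0 1]
T6·…·T1 = [-108/13 0 10/13 -24/13; 0 2 2 6; -45/13 0 -24/13 -114/13; 0 0 0 1]

T = [-108/13 0 10/13 -24/13; 0 2 2 6; -45/13 0 -24/13 -114/13; 0 0 0 1]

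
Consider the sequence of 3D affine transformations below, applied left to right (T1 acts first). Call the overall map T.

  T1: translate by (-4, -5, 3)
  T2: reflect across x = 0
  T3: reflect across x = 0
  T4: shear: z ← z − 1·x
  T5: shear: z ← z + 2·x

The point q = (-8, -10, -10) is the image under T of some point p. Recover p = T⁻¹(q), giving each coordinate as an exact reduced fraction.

p = (-4, -5, -5)

T1 = [1 0 0 -4; 0 1 0 -5; 0 0 1 3; 0 0 0 1]
T2·T1 = [-1 0 0 4; 0 1 0 -5; 0 0 1 3; 0 0 0 1]
T3·…·T1 = [1 0 0 -4; 0 1 0 -5; 0 0 1 3; 0 0 0 1]
T4·…·T1 = [1 0 0 -4; 0 1 0 -5; -1 0 1 7; 0 0 0 1]
T5·…·T1 = [1 0 0 -4; 0 1 0 -5; 1 0 1 -1; 0 0 0 1]
det M = 1; M⁻¹ = [1 0 0 4; 0 1 0 5; -1 0 1 -3; 0 0 0 1]
M⁻¹ · (-8, -10, -10)ᵀ = (-4, -5, -5)ᵀ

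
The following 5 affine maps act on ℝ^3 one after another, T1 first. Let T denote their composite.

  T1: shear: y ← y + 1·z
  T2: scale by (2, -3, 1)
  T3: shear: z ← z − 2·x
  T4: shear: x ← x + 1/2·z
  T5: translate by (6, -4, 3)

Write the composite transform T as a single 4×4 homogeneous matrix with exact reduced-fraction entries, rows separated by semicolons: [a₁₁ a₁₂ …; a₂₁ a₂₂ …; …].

T1 = [1 0 0 0; 0 1 1 0; 0 0 1 0; 0 0 0 1]
T2·T1 = [2 0 0 0; 0 -3 -3 0; 0 0 1 0; 0 0 0 1]
T3·…·T1 = [2 0 0 0; 0 -3 -3 0; -4 0 1 0; 0 0 0 1]
T4·…·T1 = [0 0 1/2 0; 0 -3 -3 0; -4 0 1 0; 0 0 0 1]
T5·…·T1 = [0 0 1/2 6; 0 -3 -3 -4; -4 0 1 3; 0 0 0 1]

T = [0 0 1/2 6; 0 -3 -3 -4; -4 0 1 3; 0 0 0 1]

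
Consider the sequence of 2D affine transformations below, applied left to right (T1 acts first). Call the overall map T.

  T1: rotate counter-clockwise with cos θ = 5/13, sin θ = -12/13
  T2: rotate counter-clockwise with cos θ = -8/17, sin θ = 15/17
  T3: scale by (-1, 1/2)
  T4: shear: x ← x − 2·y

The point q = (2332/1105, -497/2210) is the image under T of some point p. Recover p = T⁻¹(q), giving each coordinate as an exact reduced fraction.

T1 = [5/13 12/13 0; -12/13 5/13 0; 0 0 1]
T2·T1 = [140/221 -171/221 0; 171/221 140/221 0; 0 0 1]
T3·…·T1 = [-140/221 171/221 0; 171/442 70/221 0; 0 0 1]
T4·…·T1 = [-311/221 31/221 0; 171/442 70/221 0; 0 0 1]
det M = -1/2; M⁻¹ = [-140/221 62/221 0; 171/221 622/221 0; 0 0 1]
M⁻¹ · (2332/1105, -497/2210)ᵀ = (-7/5, 1)ᵀ

p = (-7/5, 1)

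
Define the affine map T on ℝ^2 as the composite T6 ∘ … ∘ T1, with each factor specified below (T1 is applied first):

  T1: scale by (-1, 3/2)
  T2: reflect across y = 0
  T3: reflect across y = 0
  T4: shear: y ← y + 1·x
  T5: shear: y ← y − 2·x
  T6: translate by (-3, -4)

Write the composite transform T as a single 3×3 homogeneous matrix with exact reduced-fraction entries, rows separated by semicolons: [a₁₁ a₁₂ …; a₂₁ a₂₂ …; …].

T1 = [-1 0 0; 0 3/2 0; 0 0 1]
T2·T1 = [-1 0 0; 0 -3/2 0; 0 0 1]
T3·…·T1 = [-1 0 0; 0 3/2 0; 0 0 1]
T4·…·T1 = [-1 0 0; -1 3/2 0; 0 0 1]
T5·…·T1 = [-1 0 0; 1 3/2 0; 0 0 1]
T6·…·T1 = [-1 0 -3; 1 3/2 -4; 0 0 1]

T = [-1 0 -3; 1 3/2 -4; 0 0 1]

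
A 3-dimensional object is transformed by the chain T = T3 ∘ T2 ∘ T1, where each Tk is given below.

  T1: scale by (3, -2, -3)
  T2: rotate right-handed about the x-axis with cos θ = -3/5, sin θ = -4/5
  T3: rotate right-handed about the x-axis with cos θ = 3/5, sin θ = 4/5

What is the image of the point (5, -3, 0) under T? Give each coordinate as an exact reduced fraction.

T(p) = (15, 42/25, -144/25)

T1 scale by (3, -2, -3): (5, -3, 0) → (15, 6, 0)
T2 rotate right-handed about the x-axis with cos θ = -3/5, sin θ = -4/5: (15, 6, 0) → (15, -18/5, -24/5)
T3 rotate right-handed about the x-axis with cos θ = 3/5, sin θ = 4/5: (15, -18/5, -24/5) → (15, 42/25, -144/25)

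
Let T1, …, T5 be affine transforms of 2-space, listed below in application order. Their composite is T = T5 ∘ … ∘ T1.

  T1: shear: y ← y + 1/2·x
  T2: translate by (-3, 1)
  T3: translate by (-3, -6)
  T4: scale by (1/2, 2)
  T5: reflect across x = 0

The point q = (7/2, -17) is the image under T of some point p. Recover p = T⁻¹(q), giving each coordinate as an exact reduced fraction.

T1 = [1 0 0; 1/2 1 0; 0 0 1]
T2·T1 = [1 0 -3; 1/2 1 1; 0 0 1]
T3·…·T1 = [1 0 -6; 1/2 1 -5; 0 0 1]
T4·…·T1 = [1/2 0 -3; 1 2 -10; 0 0 1]
T5·…·T1 = [-1/2 0 3; 1 2 -10; 0 0 1]
det M = -1; M⁻¹ = [-2 0 6; 1 1/2 2; 0 0 1]
M⁻¹ · (7/2, -17)ᵀ = (-1, -3)ᵀ

p = (-1, -3)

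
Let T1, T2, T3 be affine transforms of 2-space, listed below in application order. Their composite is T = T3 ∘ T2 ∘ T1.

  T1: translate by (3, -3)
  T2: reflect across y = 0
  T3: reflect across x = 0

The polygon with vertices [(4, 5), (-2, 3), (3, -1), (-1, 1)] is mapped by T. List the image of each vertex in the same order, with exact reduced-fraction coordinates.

T1 translate by (3, -3): (4, 5) → (7, 2); (-2, 3) → (1, 0); (3, -1) → (6, -4); (-1, 1) → (2, -2)
T2 reflect across y = 0: (7, 2) → (7, -2); (1, 0) → (1, 0); (6, -4) → (6, 4); (2, -2) → (2, 2)
T3 reflect across x = 0: (7, -2) → (-7, -2); (1, 0) → (-1, 0); (6, 4) → (-6, 4); (2, 2) → (-2, 2)

image vertices: (-7, -2), (-1, 0), (-6, 4), (-2, 2)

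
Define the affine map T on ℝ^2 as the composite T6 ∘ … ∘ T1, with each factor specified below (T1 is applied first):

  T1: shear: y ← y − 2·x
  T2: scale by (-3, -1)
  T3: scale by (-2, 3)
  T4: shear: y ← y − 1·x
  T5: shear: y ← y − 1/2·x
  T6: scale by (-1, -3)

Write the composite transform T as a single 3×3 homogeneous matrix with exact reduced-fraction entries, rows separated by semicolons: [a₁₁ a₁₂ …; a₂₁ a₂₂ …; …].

T = [-6 0 0; 9 9 0; 0 0 1]

T1 = [1 0 0; -2 1 0; 0 0 1]
T2·T1 = [-3 0 0; 2 -1 0; 0 0 1]
T3·…·T1 = [6 0 0; 6 -3 0; 0 0 1]
T4·…·T1 = [6 0 0; 0 -3 0; 0 0 1]
T5·…·T1 = [6 0 0; -3 -3 0; 0 0 1]
T6·…·T1 = [-6 0 0; 9 9 0; 0 0 1]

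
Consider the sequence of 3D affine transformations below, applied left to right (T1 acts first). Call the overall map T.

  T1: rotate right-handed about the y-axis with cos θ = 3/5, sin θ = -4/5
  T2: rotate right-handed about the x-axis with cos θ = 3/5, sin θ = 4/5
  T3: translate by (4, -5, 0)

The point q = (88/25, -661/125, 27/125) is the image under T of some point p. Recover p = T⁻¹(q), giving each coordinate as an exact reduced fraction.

T1 = [3/5 0 -4/5 0; 0 1 0 0; 4/5 0 3/5 0; 0 0 0 1]
T2·T1 = [3/5 0 -4/5 0; -16/25 3/5 -12/25 0; 12/25 4/5 9/25 0; 0 0 0 1]
T3·…·T1 = [3/5 0 -4/5 4; -16/25 3/5 -12/25 -5; 12/25 4/5 9/25 0; 0 0 0 1]
det M = 1; M⁻¹ = [3/5 -16/25 12/25 -28/5; 0 3/5 4/5 3; -4/5 -12/25 9/25 4/5; 0 0 0 1]
M⁻¹ · (88/25, -661/125, 27/125)ᵀ = (0, 0, 3/5)ᵀ

p = (0, 0, 3/5)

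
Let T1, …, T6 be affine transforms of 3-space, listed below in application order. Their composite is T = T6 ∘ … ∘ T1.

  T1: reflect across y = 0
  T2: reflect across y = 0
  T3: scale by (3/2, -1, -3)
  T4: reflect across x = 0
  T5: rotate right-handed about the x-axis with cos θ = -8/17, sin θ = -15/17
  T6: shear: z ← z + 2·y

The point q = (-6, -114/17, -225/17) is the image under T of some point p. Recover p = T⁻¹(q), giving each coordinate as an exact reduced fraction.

T1 = [1 0 0 0; 0 -1 0 0; 0 0 1 0; 0 0 0 1]
T2·T1 = [1 0 0 0; 0 1 0 0; 0 0 1 0; 0 0 0 1]
T3·…·T1 = [3/2 0 0 0; 0 -1 0 0; 0 0 -3 0; 0 0 0 1]
T4·…·T1 = [-3/2 0 0 0; 0 -1 0 0; 0 0 -3 0; 0 0 0 1]
T5·…·T1 = [-3/2 0 0 0; 0 8/17 -45/17 0; 0 15/17 24/17 0; 0 0 0 1]
T6·…·T1 = [-3/2 0 0 0; 0 8/17 -45/17 0; 0 31/17 -66/17 0; 0 0 0 1]
det M = -9/2; M⁻¹ = [-2/3 0 0 0; 0 -22/17 15/17 0; 0 -31/51 8/51 0; 0 0 0 1]
M⁻¹ · (-6, -114/17, -225/17)ᵀ = (4, -3, 2)ᵀ

p = (4, -3, 2)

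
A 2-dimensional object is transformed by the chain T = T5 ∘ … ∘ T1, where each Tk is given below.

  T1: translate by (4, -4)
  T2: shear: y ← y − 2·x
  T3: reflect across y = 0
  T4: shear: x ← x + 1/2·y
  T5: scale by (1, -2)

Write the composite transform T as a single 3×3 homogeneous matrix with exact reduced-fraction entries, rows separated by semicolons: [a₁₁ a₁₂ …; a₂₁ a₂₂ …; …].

T1 = [1 0 4; 0 1 -4; 0 0 1]
T2·T1 = [1 0 4; -2 1 -12; 0 0 1]
T3·…·T1 = [1 0 4; 2 -1 12; 0 0 1]
T4·…·T1 = [2 -1/2 10; 2 -1 12; 0 0 1]
T5·…·T1 = [2 -1/2 10; -4 2 -24; 0 0 1]

T = [2 -1/2 10; -4 2 -24; 0 0 1]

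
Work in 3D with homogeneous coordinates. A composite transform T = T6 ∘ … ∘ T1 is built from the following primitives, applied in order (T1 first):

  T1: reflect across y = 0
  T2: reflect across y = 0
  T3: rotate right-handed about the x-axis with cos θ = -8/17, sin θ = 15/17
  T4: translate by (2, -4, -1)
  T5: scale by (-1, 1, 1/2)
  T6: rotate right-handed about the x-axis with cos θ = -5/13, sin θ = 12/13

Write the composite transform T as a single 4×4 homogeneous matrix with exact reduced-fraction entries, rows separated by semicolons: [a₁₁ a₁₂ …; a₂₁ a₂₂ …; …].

T = [-1 0 0 -2; 0 -50/221 123/221 2; 0 -267/442 -160/221 -7/2; 0 0 0 1]

T1 = [1 0 0 0; 0 -1 0 0; 0 0 1 0; 0 0 0 1]
T2·T1 = [1 0 0 0; 0 1 0 0; 0 0 1 0; 0 0 0 1]
T3·…·T1 = [1 0 0 0; 0 -8/17 -15/17 0; 0 15/17 -8/17 0; 0 0 0 1]
T4·…·T1 = [1 0 0 2; 0 -8/17 -15/17 -4; 0 15/17 -8/17 -1; 0 0 0 1]
T5·…·T1 = [-1 0 0 -2; 0 -8/17 -15/17 -4; 0 15/34 -4/17 -1/2; 0 0 0 1]
T6·…·T1 = [-1 0 0 -2; 0 -50/221 123/221 2; 0 -267/442 -160/221 -7/2; 0 0 0 1]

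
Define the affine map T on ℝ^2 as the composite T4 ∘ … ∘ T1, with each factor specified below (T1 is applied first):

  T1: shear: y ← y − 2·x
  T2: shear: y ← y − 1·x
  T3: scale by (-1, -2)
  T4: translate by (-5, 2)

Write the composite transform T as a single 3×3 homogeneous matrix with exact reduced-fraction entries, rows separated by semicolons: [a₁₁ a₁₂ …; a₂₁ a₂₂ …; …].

T1 = [1 0 0; -2 1 0; 0 0 1]
T2·T1 = [1 0 0; -3 1 0; 0 0 1]
T3·…·T1 = [-1 0 0; 6 -2 0; 0 0 1]
T4·…·T1 = [-1 0 -5; 6 -2 2; 0 0 1]

T = [-1 0 -5; 6 -2 2; 0 0 1]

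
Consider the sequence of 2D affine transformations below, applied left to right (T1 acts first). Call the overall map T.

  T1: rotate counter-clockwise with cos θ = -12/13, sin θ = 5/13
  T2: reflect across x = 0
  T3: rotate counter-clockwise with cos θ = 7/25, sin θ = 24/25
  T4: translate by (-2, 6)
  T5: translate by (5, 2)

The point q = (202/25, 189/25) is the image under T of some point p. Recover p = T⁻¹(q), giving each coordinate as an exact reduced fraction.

p = (-1, 5)

T1 = [-12/13 -5/13 0; 5/13 -12/13 0; 0 0 1]
T2·T1 = [12/13 5/13 0; 5/13 -12/13 0; 0 0 1]
T3·…·T1 = [-36/325 323/325 0; 323/325 36/325 0; 0 0 1]
T4·…·T1 = [-36/325 323/325 -2; 323/325 36/325 6; 0 0 1]
T5·…·T1 = [-36/325 323/325 3; 323/325 36/325 8; 0 0 1]
det M = -1; M⁻¹ = [-36/325 323/325 -2476/325; 323/325 36/325 -1257/325; 0 0 1]
M⁻¹ · (202/25, 189/25)ᵀ = (-1, 5)ᵀ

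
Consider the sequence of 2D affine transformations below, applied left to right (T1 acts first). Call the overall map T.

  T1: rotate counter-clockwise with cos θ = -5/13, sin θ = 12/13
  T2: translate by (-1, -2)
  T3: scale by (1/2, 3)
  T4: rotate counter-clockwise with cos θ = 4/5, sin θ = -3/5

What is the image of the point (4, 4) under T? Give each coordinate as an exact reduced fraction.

T1 rotate counter-clockwise with cos θ = -5/13, sin θ = 12/13: (4, 4) → (-68/13, 28/13)
T2 translate by (-1, -2): (-68/13, 28/13) → (-81/13, 2/13)
T3 scale by (1/2, 3): (-81/13, 2/13) → (-81/26, 6/13)
T4 rotate counter-clockwise with cos θ = 4/5, sin θ = -3/5: (-81/26, 6/13) → (-144/65, 291/130)

T(p) = (-144/65, 291/130)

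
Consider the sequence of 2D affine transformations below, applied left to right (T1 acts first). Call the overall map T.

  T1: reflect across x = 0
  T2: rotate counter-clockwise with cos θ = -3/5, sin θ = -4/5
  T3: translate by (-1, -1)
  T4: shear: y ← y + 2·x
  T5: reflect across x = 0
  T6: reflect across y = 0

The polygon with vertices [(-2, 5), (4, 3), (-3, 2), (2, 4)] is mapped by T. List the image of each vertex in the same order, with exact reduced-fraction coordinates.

image vertices: (-9/5, 2), (-19/5, -8), (6/5, 7), (-17/5, -5)

T1 reflect across x = 0: (-2, 5) → (2, 5); (4, 3) → (-4, 3); (-3, 2) → (3, 2); (2, 4) → (-2, 4)
T2 rotate counter-clockwise with cos θ = -3/5, sin θ = -4/5: (2, 5) → (14/5, -23/5); (-4, 3) → (24/5, 7/5); (3, 2) → (-1/5, -18/5); (-2, 4) → (22/5, -4/5)
T3 translate by (-1, -1): (14/5, -23/5) → (9/5, -28/5); (24/5, 7/5) → (19/5, 2/5); (-1/5, -18/5) → (-6/5, -23/5); (22/5, -4/5) → (17/5, -9/5)
T4 shear: y ← y + 2·x: (9/5, -28/5) → (9/5, -2); (19/5, 2/5) → (19/5, 8); (-6/5, -23/5) → (-6/5, -7); (17/5, -9/5) → (17/5, 5)
T5 reflect across x = 0: (9/5, -2) → (-9/5, -2); (19/5, 8) → (-19/5, 8); (-6/5, -7) → (6/5, -7); (17/5, 5) → (-17/5, 5)
T6 reflect across y = 0: (-9/5, -2) → (-9/5, 2); (-19/5, 8) → (-19/5, -8); (6/5, -7) → (6/5, 7); (-17/5, 5) → (-17/5, -5)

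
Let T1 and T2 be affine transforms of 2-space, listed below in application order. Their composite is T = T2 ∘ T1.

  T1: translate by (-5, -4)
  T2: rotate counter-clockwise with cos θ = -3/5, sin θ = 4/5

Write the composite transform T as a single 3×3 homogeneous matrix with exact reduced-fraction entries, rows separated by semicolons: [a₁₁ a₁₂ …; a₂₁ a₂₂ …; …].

T = [-3/5 -4/5 31/5; 4/5 -3/5 -8/5; 0 0 1]

T1 = [1 0 -5; 0 1 -4; 0 0 1]
T2·T1 = [-3/5 -4/5 31/5; 4/5 -3/5 -8/5; 0 0 1]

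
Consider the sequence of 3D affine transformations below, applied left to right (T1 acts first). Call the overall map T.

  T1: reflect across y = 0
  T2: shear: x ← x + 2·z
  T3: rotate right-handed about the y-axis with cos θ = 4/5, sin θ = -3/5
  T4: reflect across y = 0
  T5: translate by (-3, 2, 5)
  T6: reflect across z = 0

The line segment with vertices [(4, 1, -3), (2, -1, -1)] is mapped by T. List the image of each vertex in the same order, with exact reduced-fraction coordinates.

T1 reflect across y = 0: (4, 1, -3) → (4, -1, -3); (2, -1, -1) → (2, 1, -1)
T2 shear: x ← x + 2·z: (4, -1, -3) → (-2, -1, -3); (2, 1, -1) → (0, 1, -1)
T3 rotate right-handed about the y-axis with cos θ = 4/5, sin θ = -3/5: (-2, -1, -3) → (1/5, -1, -18/5); (0, 1, -1) → (3/5, 1, -4/5)
T4 reflect across y = 0: (1/5, -1, -18/5) → (1/5, 1, -18/5); (3/5, 1, -4/5) → (3/5, -1, -4/5)
T5 translate by (-3, 2, 5): (1/5, 1, -18/5) → (-14/5, 3, 7/5); (3/5, -1, -4/5) → (-12/5, 1, 21/5)
T6 reflect across z = 0: (-14/5, 3, 7/5) → (-14/5, 3, -7/5); (-12/5, 1, 21/5) → (-12/5, 1, -21/5)

image vertices: (-14/5, 3, -7/5), (-12/5, 1, -21/5)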